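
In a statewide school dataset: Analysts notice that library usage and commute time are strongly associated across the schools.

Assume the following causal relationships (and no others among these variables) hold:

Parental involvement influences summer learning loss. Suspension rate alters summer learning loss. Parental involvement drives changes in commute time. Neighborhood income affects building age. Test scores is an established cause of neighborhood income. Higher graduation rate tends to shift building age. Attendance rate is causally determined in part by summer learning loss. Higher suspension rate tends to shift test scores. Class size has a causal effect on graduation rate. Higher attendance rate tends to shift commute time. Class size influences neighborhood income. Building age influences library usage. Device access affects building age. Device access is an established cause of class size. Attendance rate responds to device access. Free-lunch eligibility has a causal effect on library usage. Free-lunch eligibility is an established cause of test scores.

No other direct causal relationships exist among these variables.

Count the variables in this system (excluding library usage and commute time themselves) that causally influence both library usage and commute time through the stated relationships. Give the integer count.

2

The common causes are: device access (to library usage via device access → building age → library usage; to commute time via device access → attendance rate → commute time); suspension rate (to library usage via suspension rate → test scores → neighborhood income → building age → library usage; to commute time via suspension rate → summer learning loss → attendance rate → commute time).
Every other variable lacks a causal path to at least one of library usage and commute time.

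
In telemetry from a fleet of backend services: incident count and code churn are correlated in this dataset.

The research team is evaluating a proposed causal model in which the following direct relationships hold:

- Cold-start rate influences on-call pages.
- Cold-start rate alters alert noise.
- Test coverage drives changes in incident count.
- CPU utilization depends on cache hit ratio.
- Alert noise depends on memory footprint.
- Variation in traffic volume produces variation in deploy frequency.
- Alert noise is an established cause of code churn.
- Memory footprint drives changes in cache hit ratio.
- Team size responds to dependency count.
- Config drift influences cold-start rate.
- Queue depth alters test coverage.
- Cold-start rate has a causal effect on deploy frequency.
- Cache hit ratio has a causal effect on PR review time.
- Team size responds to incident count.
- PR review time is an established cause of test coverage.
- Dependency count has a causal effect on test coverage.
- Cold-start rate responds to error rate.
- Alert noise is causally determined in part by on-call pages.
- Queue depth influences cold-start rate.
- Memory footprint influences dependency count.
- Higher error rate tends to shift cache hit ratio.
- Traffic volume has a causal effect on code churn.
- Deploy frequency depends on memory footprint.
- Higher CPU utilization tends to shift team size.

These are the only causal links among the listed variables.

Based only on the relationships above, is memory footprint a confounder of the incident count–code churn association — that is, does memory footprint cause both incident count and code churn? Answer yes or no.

Memory footprint has a causal path to incident count (memory footprint → dependency count → test coverage → incident count) and to code churn (memory footprint → alert noise → code churn), so it is a common cause of both — a confounder.

yes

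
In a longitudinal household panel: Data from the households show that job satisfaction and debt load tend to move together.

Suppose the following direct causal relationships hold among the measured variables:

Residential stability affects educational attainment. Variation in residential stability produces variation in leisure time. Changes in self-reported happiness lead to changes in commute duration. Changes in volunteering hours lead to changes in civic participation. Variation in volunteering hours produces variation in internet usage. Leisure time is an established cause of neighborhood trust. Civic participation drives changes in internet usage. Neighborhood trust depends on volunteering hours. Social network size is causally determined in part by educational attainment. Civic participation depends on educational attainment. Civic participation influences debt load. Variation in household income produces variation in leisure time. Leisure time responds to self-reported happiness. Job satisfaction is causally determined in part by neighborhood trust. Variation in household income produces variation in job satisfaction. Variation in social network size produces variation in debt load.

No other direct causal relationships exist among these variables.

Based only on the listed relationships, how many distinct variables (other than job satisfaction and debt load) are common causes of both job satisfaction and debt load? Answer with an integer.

2

The common causes are: residential stability (to job satisfaction via residential stability → leisure time → neighborhood trust → job satisfaction; to debt load via residential stability → educational attainment → social network size → debt load); volunteering hours (to job satisfaction via volunteering hours → neighborhood trust → job satisfaction; to debt load via volunteering hours → civic participation → debt load).
Every other variable lacks a causal path to at least one of job satisfaction and debt load.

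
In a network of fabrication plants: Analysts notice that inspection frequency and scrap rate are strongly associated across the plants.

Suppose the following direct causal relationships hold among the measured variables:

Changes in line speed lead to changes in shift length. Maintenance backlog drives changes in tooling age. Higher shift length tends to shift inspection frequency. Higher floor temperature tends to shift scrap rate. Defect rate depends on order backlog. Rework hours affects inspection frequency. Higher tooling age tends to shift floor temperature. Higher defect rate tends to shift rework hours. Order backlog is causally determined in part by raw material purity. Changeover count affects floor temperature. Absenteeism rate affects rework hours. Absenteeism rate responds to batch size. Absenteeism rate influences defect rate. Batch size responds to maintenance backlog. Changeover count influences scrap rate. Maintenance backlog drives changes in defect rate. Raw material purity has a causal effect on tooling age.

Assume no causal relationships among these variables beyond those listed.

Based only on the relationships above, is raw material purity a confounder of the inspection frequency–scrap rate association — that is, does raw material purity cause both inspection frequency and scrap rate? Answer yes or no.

yes

Raw material purity has a causal path to inspection frequency (raw material purity → order backlog → defect rate → rework hours → inspection frequency) and to scrap rate (raw material purity → tooling age → floor temperature → scrap rate), so it is a common cause of both — a confounder.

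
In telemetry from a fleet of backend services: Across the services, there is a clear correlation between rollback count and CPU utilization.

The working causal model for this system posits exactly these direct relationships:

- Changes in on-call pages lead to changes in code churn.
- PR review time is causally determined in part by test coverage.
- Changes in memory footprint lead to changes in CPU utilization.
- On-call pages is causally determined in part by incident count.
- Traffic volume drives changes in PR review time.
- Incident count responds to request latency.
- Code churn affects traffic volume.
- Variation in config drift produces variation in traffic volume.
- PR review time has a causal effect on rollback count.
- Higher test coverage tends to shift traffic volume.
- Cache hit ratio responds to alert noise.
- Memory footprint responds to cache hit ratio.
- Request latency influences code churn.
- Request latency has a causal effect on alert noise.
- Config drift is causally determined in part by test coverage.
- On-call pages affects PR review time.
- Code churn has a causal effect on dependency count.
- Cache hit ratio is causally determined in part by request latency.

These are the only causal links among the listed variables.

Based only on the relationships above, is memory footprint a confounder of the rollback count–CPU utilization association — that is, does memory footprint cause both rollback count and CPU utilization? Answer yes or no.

Memory footprint has no stated causal path to rollback count. A confounder must cause both variables, so memory footprint does not qualify.

no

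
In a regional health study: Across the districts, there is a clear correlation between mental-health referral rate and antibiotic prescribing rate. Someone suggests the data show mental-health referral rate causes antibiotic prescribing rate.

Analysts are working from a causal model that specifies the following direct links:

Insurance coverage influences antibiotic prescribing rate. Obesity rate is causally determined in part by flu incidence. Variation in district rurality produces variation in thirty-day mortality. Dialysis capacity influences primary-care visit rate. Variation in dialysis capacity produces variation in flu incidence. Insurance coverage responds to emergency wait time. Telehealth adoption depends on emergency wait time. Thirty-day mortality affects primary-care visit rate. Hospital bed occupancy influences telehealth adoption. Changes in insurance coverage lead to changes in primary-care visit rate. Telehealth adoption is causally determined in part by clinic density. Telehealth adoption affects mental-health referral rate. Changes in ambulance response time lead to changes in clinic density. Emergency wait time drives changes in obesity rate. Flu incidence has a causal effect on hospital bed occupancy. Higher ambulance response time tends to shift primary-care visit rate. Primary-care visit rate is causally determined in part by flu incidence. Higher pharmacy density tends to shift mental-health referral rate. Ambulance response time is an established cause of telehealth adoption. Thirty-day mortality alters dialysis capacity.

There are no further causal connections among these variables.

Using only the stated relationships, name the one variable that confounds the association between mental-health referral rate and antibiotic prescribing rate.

emergency wait time

Emergency wait time has a causal path to mental-health referral rate (emergency wait time → telehealth adoption → mental-health referral rate) and a separate causal path to antibiotic prescribing rate (emergency wait time → insurance coverage → antibiotic prescribing rate), so it is a common cause of both.
No stated relationship gives mental-health referral rate a causal route to antibiotic prescribing rate, so the correlation is explained by the shared upstream cause rather than a direct effect.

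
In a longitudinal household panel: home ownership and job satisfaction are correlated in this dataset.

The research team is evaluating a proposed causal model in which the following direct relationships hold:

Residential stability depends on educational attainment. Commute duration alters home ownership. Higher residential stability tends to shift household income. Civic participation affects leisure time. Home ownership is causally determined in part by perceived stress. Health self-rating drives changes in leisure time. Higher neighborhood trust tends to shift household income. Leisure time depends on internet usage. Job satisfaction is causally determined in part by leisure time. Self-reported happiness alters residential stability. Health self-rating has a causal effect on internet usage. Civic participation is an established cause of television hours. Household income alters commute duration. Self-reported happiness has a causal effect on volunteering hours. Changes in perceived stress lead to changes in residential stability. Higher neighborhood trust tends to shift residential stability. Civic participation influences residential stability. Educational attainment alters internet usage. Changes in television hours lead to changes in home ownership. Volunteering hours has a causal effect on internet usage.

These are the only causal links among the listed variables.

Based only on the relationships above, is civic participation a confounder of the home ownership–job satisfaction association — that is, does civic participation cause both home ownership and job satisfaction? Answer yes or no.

Civic participation has a causal path to home ownership (civic participation → television hours → home ownership) and to job satisfaction (civic participation → leisure time → job satisfaction), so it is a common cause of both — a confounder.

yes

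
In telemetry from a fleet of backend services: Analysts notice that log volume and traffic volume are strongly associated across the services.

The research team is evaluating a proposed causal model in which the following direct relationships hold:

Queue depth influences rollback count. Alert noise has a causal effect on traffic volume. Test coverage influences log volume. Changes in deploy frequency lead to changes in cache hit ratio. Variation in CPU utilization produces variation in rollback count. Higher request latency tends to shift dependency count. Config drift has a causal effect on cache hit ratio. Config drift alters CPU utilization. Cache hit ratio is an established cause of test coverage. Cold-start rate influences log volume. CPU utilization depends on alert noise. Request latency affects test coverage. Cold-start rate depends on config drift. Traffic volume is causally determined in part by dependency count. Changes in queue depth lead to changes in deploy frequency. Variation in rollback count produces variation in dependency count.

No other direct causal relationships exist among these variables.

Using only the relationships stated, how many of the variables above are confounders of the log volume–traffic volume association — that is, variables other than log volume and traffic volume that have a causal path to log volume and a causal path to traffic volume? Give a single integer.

The common causes are: config drift (to log volume via config drift → cold-start rate → log volume; to traffic volume via config drift → CPU utilization → rollback count → dependency count → traffic volume); queue depth (to log volume via queue depth → deploy frequency → cache hit ratio → test coverage → log volume; to traffic volume via queue depth → rollback count → dependency count → traffic volume); request latency (to log volume via request latency → test coverage → log volume; to traffic volume via request latency → dependency count → traffic volume).
Every other variable lacks a causal path to at least one of log volume and traffic volume.

3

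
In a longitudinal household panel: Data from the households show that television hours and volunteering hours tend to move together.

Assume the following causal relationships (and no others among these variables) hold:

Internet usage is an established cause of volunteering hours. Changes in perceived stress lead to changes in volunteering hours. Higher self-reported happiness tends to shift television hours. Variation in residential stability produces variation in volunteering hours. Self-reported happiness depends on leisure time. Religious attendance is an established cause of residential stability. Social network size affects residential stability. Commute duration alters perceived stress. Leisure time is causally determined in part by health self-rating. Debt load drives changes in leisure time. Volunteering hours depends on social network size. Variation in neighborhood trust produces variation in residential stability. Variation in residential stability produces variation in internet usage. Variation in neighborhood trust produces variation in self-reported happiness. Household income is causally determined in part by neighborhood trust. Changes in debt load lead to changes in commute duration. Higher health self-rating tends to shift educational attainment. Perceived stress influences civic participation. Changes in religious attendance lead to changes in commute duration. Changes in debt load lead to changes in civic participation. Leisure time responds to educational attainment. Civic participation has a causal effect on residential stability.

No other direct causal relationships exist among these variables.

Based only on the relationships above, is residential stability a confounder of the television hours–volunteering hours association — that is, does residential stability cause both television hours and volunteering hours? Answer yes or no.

Residential stability has no stated causal path to television hours. A confounder must cause both variables, so residential stability does not qualify.

no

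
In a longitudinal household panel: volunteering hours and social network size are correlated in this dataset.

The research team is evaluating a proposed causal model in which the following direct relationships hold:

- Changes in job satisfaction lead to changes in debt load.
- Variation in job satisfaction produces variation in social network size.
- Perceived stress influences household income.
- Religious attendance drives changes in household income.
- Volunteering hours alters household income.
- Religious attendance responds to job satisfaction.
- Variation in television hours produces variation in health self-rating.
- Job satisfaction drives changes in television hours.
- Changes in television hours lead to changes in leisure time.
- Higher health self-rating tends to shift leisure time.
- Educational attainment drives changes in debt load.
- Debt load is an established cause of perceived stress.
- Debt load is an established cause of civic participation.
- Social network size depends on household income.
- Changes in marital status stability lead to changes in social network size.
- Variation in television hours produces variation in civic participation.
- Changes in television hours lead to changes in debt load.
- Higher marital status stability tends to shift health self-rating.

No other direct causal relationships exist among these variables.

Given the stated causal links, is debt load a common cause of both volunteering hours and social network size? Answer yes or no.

Debt load has no stated causal path to volunteering hours. A confounder must cause both variables, so debt load does not qualify.

no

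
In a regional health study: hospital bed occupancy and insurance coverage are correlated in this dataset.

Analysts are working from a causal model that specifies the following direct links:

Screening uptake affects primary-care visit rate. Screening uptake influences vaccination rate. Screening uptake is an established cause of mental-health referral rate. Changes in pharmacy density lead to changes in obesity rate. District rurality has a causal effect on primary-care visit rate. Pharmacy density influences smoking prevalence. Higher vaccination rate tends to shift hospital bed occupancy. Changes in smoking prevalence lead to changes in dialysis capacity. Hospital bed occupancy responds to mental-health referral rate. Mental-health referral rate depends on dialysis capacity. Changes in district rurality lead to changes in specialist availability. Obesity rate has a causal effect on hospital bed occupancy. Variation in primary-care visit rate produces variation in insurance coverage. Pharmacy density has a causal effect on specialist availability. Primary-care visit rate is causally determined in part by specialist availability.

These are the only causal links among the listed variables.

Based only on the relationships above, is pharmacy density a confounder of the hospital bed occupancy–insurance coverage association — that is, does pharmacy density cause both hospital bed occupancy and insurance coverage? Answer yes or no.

yes

Pharmacy density has a causal path to hospital bed occupancy (pharmacy density → obesity rate → hospital bed occupancy) and to insurance coverage (pharmacy density → specialist availability → primary-care visit rate → insurance coverage), so it is a common cause of both — a confounder.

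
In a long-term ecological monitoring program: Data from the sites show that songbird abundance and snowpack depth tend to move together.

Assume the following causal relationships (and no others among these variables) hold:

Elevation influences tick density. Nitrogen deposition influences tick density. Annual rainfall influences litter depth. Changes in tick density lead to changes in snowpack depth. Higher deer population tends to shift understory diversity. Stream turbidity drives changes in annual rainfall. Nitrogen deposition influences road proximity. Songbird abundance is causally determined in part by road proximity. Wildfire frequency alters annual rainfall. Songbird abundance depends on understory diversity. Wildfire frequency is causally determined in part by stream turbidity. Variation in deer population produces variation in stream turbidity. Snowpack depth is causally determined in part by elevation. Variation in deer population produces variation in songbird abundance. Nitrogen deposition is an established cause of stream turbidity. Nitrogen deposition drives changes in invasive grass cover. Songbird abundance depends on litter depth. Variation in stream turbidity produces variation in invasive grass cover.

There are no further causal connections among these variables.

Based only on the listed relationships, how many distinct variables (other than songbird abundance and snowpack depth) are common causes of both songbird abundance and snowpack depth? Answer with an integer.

The common causes are: nitrogen deposition (to songbird abundance via nitrogen deposition → road proximity → songbird abundance; to snowpack depth via nitrogen deposition → tick density → snowpack depth).
Every other variable lacks a causal path to at least one of songbird abundance and snowpack depth.

1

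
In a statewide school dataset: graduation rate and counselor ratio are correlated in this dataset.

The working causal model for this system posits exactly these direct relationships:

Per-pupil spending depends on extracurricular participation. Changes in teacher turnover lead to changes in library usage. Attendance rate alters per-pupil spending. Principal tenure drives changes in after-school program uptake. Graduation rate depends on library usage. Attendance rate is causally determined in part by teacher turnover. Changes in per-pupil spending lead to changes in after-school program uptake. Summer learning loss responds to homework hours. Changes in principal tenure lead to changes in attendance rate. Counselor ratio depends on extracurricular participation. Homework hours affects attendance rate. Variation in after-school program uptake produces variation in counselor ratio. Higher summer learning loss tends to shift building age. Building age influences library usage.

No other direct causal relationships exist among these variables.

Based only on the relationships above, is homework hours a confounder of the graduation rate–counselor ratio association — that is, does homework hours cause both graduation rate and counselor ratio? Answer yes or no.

Homework hours has a causal path to graduation rate (homework hours → summer learning loss → building age → library usage → graduation rate) and to counselor ratio (homework hours → attendance rate → per-pupil spending → after-school program uptake → counselor ratio), so it is a common cause of both — a confounder.

yes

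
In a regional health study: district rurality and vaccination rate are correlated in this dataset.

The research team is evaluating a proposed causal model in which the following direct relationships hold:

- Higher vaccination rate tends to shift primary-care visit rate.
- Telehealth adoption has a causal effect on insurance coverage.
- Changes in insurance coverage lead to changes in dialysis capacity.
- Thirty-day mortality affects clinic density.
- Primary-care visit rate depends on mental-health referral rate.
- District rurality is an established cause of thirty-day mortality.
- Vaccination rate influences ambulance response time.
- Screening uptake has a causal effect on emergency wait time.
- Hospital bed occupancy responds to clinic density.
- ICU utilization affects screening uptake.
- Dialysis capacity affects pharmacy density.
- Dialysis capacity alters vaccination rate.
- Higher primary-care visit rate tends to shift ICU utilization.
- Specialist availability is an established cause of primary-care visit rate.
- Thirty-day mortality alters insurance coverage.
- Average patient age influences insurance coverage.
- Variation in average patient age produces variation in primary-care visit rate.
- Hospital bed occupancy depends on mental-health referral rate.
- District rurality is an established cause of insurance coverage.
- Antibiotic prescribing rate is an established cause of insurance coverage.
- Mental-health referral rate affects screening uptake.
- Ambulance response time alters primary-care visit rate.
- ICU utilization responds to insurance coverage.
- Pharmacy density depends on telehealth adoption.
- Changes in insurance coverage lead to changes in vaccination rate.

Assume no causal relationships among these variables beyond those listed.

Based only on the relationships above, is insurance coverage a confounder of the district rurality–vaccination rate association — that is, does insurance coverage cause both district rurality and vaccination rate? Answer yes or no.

no

Insurance coverage has no stated causal path to district rurality. A confounder must cause both variables, so insurance coverage does not qualify.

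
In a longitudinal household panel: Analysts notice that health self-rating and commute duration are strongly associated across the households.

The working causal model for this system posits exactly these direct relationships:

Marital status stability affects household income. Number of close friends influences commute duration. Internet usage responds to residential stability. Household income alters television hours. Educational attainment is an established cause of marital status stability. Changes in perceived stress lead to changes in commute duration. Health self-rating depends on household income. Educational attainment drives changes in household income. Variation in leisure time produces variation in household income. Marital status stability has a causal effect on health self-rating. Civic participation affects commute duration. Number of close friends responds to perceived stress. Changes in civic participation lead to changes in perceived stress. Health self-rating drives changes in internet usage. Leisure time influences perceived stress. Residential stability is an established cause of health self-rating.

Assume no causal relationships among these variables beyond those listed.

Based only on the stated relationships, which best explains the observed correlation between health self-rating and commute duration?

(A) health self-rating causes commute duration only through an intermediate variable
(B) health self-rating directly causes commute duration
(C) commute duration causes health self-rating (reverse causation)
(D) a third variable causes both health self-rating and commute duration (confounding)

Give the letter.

D

Leisure time causes health self-rating (leisure time → household income → health self-rating) and commute duration (leisure time → perceived stress → commute duration) — a common cause creating the correlation.
There is no stated path from health self-rating to commute duration or from commute duration to health self-rating, so neither direct nor reverse causation applies.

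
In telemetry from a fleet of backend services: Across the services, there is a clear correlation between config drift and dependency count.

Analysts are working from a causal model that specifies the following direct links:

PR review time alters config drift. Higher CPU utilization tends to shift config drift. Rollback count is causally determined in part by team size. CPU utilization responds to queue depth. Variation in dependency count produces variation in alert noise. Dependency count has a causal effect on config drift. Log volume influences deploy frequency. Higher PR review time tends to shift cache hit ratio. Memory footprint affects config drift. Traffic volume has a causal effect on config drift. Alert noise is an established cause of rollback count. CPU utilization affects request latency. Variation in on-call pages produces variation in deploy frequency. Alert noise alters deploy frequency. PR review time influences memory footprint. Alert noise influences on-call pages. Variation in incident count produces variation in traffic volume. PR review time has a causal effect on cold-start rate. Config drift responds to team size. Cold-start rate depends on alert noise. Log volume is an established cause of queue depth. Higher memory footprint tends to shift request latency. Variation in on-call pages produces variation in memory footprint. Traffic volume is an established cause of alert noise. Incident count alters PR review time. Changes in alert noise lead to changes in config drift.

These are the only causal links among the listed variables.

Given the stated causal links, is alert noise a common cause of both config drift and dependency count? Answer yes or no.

Alert noise has no stated causal path to dependency count. A confounder must cause both variables, so alert noise does not qualify.

no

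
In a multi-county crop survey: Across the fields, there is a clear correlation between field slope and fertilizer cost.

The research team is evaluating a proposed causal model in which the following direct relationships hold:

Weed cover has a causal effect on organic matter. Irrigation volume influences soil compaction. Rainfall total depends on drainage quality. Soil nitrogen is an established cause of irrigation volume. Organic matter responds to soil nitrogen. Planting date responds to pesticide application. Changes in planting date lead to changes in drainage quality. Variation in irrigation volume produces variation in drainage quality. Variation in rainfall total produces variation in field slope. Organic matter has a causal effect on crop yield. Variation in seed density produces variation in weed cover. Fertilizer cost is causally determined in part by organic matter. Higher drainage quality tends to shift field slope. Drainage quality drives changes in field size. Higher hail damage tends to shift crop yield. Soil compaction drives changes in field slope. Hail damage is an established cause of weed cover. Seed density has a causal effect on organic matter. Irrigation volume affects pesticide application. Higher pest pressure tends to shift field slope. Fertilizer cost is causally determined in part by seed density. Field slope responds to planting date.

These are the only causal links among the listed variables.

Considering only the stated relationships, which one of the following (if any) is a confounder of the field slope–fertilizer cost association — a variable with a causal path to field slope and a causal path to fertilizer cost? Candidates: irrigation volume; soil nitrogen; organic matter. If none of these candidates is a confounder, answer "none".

Soil nitrogen causes field slope (soil nitrogen → irrigation volume → soil compaction → field slope) and also causes fertilizer cost (soil nitrogen → organic matter → fertilizer cost); it is a common cause of both.
Each of the other candidates lacks a causal path to at least one of field slope and fertilizer cost, so they do not confound the relationship.

soil nitrogen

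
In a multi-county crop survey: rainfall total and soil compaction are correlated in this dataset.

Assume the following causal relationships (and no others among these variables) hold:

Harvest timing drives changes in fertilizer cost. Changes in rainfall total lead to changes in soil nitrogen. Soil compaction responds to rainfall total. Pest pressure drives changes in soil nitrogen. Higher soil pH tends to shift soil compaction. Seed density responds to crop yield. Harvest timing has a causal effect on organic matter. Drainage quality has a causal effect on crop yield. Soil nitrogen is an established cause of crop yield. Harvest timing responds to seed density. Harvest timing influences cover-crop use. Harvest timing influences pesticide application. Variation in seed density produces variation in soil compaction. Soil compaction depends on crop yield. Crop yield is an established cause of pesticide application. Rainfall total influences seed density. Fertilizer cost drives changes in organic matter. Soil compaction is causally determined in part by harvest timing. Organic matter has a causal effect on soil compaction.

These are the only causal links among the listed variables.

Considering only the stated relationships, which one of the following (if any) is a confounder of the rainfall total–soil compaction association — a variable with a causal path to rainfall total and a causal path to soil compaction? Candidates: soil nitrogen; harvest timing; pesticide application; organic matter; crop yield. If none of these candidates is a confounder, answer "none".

none

None of the listed candidates has causal paths to both rainfall total and soil compaction in the stated relationships, so none is a common cause.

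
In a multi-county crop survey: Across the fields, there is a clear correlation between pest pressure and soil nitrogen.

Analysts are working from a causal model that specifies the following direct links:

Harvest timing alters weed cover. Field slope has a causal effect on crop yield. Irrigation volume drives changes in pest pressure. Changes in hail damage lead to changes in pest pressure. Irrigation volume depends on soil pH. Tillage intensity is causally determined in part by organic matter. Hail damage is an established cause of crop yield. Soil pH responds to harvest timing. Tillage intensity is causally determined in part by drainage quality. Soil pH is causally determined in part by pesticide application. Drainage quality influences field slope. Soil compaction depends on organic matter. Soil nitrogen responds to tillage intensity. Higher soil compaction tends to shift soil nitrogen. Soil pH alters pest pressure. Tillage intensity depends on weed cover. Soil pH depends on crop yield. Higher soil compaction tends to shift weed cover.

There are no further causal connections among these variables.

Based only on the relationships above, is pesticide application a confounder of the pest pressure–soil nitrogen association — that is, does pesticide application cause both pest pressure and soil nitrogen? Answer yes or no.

Pesticide application has no stated causal path to soil nitrogen. A confounder must cause both variables, so pesticide application does not qualify.

no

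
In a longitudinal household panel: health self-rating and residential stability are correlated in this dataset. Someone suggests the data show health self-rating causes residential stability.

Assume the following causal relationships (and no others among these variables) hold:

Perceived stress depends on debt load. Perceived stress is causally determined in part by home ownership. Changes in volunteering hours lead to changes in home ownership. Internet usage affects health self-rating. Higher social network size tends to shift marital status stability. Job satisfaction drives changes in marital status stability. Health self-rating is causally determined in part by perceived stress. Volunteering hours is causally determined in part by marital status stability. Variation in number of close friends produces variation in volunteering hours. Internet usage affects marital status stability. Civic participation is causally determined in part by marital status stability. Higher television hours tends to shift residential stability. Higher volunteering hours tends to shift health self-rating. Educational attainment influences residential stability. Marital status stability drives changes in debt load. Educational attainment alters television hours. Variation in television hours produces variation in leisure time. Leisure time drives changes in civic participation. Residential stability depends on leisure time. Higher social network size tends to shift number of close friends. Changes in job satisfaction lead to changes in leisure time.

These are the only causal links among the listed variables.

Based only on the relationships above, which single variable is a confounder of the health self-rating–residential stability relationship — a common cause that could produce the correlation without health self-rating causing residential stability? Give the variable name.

job satisfaction

Job satisfaction has a causal path to health self-rating (job satisfaction → marital status stability → volunteering hours → health self-rating) and a separate causal path to residential stability (job satisfaction → leisure time → residential stability), so it is a common cause of both.
No stated relationship gives health self-rating a causal route to residential stability, so the correlation is explained by the shared upstream cause rather than a direct effect.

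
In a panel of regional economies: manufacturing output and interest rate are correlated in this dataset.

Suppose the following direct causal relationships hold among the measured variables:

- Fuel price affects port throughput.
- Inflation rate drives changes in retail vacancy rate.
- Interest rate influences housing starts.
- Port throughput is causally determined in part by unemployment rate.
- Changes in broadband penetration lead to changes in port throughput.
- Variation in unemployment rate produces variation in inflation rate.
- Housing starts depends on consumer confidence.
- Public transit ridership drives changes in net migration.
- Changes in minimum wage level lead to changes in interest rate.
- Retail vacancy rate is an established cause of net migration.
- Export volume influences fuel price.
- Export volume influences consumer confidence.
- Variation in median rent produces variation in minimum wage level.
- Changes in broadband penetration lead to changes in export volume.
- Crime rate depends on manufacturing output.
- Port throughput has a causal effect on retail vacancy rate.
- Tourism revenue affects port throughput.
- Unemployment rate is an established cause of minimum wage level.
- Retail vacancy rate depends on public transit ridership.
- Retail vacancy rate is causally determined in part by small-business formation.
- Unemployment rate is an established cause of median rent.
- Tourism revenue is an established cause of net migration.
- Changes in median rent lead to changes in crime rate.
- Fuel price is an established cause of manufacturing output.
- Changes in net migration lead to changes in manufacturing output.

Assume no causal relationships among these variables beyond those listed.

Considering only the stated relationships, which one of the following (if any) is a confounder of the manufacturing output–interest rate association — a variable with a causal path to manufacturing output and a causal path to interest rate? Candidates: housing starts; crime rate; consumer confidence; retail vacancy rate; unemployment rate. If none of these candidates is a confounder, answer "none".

Unemployment rate causes manufacturing output (unemployment rate → port throughput → retail vacancy rate → net migration → manufacturing output) and also causes interest rate (unemployment rate → minimum wage level → interest rate); it is a common cause of both.
Each of the other candidates lacks a causal path to at least one of manufacturing output and interest rate, so they do not confound the relationship.

unemployment rate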